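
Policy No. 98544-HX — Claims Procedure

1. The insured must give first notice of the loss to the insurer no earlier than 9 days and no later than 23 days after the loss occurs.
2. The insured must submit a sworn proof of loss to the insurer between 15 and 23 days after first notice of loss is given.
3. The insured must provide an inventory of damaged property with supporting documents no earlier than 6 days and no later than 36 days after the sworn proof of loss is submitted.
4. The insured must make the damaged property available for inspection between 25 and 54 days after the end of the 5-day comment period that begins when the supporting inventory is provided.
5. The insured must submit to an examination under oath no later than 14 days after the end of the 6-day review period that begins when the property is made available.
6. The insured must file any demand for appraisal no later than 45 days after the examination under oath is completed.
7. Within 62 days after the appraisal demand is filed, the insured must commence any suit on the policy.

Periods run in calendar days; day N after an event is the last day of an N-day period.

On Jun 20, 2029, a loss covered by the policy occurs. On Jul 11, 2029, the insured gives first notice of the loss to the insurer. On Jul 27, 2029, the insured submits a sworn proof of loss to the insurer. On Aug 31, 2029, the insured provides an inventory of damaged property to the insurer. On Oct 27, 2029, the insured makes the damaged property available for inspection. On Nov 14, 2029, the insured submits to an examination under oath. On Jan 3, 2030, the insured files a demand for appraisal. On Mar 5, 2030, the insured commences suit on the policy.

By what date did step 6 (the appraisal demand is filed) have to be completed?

Step 6 runs from Nov 14, 2029, when the examination under oath is completed. 45 days after Nov 14, 2029 is Dec 29, 2029.

Dec 29, 2029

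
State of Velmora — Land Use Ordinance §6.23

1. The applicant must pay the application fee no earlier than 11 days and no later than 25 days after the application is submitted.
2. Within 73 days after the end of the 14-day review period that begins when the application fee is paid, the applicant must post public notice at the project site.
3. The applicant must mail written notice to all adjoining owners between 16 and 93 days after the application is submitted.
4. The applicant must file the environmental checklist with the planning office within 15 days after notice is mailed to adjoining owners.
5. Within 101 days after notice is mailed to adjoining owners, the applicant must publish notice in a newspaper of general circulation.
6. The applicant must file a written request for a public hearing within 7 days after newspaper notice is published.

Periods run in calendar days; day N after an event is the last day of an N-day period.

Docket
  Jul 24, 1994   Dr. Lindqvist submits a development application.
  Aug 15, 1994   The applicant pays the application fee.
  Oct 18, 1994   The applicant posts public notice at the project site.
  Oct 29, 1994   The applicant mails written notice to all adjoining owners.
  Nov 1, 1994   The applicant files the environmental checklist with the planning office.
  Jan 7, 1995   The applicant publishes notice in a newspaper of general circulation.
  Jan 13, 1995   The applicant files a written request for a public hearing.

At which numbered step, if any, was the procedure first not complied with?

Step 1 — 11 and 25 days from Jul 24, 1994 (when the application is submitted) are Aug 4, 1994 and Aug 18, 1994 respectively; done Aug 15, 1994, which is between those dates.
Step 2 — counting 73 days from Aug 29, 1994 (end of the 14-day review period, which began when the application fee is paid on Aug 15, 1994) gives a deadline of Nov 10, 1994; Oct 18, 1994 is within that limit.
Step 3 — 16 and 93 days from Jul 24, 1994 (when the application is submitted) are Aug 9, 1994 and Oct 25, 1994 respectively; done Oct 29, 1994 — 4 days after the window closed.
The procedure was therefore not followed at step 3.

Step 3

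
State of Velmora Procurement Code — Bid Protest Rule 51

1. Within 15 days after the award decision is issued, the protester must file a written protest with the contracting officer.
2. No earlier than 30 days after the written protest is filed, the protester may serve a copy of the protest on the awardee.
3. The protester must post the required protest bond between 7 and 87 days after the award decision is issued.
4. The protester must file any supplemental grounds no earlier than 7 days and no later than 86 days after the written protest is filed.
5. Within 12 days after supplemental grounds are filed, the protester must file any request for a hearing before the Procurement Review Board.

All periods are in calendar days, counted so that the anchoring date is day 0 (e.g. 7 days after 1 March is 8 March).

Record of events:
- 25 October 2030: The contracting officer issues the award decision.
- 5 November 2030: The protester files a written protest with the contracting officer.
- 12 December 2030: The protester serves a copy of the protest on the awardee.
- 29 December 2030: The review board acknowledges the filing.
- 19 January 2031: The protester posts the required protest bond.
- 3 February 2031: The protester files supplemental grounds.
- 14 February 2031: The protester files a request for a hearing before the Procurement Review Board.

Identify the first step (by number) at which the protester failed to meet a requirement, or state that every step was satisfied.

Step 1 — counting 15 days from 25 October 2030 (when the award decision is issued) gives a deadline of 9 November 2030; 5 November 2030 is within that limit.
Step 2 — must wait 30 days from 5 November 2030 (when the written protest is filed), so not before 5 December 2030; done 12 December 2030, after the minimum wait.
Step 3 — 7 and 87 days from 25 October 2030 (when the award decision is issued) are 1 November 2030 and 20 January 2031 respectively; 19 January 2031 falls inside that range.
Step 4 — 7 and 86 days from 5 November 2030 (when the written protest is filed) are 12 November 2030 and 30 January 2031 respectively; done 3 February 2031 — 4 days after the window closed.

Step 4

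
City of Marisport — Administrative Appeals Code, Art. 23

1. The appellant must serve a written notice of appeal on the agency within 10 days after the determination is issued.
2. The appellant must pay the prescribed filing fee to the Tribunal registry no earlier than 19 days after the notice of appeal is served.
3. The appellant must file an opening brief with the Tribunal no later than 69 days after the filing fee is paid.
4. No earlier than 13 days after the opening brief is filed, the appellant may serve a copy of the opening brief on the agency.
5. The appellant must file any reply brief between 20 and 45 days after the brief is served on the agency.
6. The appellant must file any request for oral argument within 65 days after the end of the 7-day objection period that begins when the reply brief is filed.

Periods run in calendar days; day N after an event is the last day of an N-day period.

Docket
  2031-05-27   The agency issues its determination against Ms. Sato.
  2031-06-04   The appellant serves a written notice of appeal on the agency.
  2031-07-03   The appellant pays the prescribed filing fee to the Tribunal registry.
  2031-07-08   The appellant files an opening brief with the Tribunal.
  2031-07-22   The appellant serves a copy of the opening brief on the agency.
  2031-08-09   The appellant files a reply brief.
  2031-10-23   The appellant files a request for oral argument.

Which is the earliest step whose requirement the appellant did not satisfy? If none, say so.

(1) due by 2031-05-27 + 10 days = 2031-06-06; completed 2031-06-04, before the deadline.
(2) permitted from 2031-06-04 + 19 days = 2031-06-23 onward; 2031-07-03 is on or after that date.
(3) due by 2031-07-03 + 69 days = 2031-09-10; done 2031-07-08 — timely.
(4) permitted from 2031-07-08 + 13 days = 2031-07-21 onward; 2031-07-22 is on or after that date.
(5) the permitted window runs from 2031-07-22 + 20 = 2031-08-11 to 2031-07-22 + 45 = 2031-09-05; 2031-08-09 is 2 days too early.
The procedure was therefore not followed at step 5.

Step 5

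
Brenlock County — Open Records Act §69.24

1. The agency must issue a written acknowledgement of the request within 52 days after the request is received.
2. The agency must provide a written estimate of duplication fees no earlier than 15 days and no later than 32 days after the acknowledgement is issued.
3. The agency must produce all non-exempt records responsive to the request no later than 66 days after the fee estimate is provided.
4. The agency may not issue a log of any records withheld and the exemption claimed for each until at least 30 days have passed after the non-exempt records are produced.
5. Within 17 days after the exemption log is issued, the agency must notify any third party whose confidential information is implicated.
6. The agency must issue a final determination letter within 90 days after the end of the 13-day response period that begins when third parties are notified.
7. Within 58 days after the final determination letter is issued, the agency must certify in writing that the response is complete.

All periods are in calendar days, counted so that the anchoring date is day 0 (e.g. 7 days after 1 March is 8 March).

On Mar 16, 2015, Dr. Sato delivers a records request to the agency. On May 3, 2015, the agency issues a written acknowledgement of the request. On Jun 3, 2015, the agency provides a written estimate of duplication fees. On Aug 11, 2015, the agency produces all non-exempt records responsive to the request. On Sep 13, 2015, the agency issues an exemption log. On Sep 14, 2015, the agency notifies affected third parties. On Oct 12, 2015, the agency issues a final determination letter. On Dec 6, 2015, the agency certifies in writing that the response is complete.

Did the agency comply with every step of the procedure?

No

Step 1: 52 days after Mar 16, 2015 (when the request is received) is May 7, 2015; May 3, 2015 is within that limit.
Step 2: the window is 15–32 days after May 3, 2015 (when the acknowledgement is issued), so May 18, 2015 through Jun 4, 2015; Jun 3, 2015 falls inside that range.
Step 3: 66 days after Jun 3, 2015 (when the fee estimate is provided) is Aug 8, 2015; done Aug 11, 2015 — 3 days late.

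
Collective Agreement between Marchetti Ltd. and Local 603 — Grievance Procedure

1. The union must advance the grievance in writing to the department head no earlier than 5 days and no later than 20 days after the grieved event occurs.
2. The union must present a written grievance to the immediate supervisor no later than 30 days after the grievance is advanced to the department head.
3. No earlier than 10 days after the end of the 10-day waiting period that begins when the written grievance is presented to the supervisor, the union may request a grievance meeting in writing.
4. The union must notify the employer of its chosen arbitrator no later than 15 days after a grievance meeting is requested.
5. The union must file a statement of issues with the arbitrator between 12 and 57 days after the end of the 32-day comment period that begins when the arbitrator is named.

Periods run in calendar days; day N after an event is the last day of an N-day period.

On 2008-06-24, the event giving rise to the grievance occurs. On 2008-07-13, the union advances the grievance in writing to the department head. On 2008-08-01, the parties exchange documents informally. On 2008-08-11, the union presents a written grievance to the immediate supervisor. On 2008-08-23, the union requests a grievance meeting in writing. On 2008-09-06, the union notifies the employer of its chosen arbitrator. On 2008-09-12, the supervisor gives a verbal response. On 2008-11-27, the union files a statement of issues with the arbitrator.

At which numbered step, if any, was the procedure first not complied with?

Step 1 — 5 and 20 days from 2008-06-24 (when the grieved event occurs) are 2008-06-29 and 2008-07-14 respectively; done 2008-07-13, which is between those dates.
Step 2 — counting 30 days from 2008-07-13 (when the grievance is advanced to the department head) gives a deadline of 2008-08-12; 2008-08-11 is within that limit.
Step 3 — must wait 10 days from 2008-08-21 (end of the 10-day waiting period, which began when the written grievance is presented to the supervisor on 2008-08-11), so not before 2008-08-31; acted on 2008-08-23, 8 days prematurely.
No need to go further; step 3 was not satisfied.

Step 3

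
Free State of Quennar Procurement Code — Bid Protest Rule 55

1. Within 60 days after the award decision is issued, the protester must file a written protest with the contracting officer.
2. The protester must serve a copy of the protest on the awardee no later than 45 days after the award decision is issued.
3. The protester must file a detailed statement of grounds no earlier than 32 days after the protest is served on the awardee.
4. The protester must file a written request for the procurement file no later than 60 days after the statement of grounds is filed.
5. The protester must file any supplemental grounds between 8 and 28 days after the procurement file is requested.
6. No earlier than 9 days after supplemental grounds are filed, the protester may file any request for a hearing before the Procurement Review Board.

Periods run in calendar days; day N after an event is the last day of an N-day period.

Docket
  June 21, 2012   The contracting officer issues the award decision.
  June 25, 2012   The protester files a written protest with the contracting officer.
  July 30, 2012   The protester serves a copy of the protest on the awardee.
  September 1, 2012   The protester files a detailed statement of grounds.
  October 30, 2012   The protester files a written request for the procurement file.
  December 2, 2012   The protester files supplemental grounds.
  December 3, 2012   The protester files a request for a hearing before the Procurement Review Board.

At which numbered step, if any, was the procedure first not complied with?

Step 1: 60 days after June 21, 2012 (when the award decision is issued) is August 20, 2012; completed June 25, 2012, before the deadline.
Step 2: 45 days after June 21, 2012 (when the award decision is issued) is August 5, 2012; July 30, 2012 is within that limit.
Step 3: the earliest permitted date is 32 days after July 30, 2012 (when the protest is served on the awardee), i.e. August 31, 2012; September 1, 2012 is on or after that date.
Step 4: 60 days after September 1, 2012 (when the statement of grounds is filed) is October 31, 2012; October 30, 2012 is within that limit.
Step 5: the window is 8–28 days after October 30, 2012 (when the procurement file is requested), so November 7, 2012 through November 27, 2012; done December 2, 2012 — 5 days after the window closed.

Step 5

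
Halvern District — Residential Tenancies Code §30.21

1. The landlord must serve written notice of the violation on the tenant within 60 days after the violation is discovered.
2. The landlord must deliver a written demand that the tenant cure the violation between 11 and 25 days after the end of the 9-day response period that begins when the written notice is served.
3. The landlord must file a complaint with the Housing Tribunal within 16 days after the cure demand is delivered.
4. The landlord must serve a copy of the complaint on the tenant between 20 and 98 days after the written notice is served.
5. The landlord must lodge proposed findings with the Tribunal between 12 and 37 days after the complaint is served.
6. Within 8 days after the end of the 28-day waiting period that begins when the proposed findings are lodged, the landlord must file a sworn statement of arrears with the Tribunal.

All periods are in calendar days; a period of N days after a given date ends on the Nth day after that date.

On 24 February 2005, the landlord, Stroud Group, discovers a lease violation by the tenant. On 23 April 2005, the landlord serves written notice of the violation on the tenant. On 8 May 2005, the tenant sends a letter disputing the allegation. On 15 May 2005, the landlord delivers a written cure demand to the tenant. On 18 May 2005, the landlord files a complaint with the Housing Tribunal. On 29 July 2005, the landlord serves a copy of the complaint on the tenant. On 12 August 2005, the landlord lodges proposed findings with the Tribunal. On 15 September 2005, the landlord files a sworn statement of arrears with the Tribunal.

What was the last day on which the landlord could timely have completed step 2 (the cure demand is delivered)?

27 May 2005

The written notice is served on 23 April 2005; the 9-day response period therefore ends 2 May 2005, and step 2 runs from that date. The window is 11–25 days after 2 May 2005; it closes on 27 May 2005.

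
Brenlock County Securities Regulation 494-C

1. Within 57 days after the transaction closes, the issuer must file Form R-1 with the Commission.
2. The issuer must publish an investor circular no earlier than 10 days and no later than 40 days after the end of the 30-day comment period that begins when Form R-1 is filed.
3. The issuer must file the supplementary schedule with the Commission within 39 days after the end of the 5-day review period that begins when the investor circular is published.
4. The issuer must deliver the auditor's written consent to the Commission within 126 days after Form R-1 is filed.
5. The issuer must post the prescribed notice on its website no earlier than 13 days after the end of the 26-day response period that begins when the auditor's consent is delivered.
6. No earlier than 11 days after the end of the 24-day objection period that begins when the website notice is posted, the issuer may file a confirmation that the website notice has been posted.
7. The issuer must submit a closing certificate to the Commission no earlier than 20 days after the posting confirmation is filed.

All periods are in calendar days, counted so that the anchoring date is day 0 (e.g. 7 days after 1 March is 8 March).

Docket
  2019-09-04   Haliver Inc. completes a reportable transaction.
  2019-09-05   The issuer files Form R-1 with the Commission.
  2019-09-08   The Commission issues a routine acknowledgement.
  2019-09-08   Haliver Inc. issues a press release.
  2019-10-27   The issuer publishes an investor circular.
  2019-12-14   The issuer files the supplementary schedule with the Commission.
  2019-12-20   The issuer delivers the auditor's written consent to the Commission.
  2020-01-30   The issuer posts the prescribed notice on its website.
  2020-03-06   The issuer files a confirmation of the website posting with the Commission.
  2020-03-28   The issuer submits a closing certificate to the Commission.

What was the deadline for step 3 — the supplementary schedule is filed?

The investor circular is published on 2019-10-27; the 5-day review period therefore ends 2019-11-01, and step 3 runs from that date. 39 days after 2019-11-01 is 2019-12-10.

2019-12-10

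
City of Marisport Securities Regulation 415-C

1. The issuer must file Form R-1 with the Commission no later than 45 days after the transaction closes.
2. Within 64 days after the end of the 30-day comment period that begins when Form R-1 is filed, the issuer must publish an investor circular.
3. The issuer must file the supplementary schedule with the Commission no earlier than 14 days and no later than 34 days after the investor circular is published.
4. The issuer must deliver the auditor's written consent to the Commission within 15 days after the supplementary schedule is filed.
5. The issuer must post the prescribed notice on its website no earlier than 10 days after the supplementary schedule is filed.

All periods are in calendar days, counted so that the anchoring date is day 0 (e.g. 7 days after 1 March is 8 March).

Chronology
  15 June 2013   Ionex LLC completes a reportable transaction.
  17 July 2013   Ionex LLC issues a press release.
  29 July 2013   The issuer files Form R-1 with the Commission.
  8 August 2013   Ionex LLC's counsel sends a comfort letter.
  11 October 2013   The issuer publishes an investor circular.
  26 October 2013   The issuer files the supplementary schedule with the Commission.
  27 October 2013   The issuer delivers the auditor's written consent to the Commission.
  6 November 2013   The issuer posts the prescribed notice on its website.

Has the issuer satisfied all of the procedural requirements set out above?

Yes

Step 1 — counting 45 days from 15 June 2013 (when the transaction closes) gives a deadline of 30 July 2013; done 29 July 2013 — timely.
Step 2 — counting 64 days from 28 August 2013 (end of the 30-day comment period, which began when Form R-1 is filed on 29 July 2013) gives a deadline of 31 October 2013; completed 11 October 2013, before the deadline.
Step 3 — 14 and 34 days from 11 October 2013 (when the investor circular is published) are 25 October 2013 and 14 November 2013 respectively; 26 October 2013 falls inside that range.
Step 4 — counting 15 days from 26 October 2013 (when the supplementary schedule is filed) gives a deadline of 10 November 2013; done 27 October 2013 — timely.
Step 5 — must wait 10 days from 26 October 2013 (when the supplementary schedule is filed), so not before 5 November 2013; done 6 November 2013, after the minimum wait.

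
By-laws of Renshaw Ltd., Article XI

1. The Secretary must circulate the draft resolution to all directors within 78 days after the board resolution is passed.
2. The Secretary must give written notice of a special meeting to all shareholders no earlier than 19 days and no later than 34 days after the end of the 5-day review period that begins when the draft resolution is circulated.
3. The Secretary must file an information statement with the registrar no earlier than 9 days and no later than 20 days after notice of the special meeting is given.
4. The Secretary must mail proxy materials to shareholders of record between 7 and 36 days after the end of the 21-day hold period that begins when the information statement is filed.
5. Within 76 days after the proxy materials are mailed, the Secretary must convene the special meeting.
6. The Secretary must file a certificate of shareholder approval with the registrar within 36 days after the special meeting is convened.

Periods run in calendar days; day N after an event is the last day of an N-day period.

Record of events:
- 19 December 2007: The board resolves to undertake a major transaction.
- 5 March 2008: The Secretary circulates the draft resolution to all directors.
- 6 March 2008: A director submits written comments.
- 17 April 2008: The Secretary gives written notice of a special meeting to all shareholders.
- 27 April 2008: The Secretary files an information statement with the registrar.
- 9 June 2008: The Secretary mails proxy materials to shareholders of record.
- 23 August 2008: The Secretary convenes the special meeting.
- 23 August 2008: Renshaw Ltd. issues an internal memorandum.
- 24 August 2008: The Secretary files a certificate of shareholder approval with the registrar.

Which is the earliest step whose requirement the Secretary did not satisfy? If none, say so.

Step 2

(1) due by 19 December 2007 + 78 days = 6 March 2008; done 5 March 2008 — timely.
(2) the permitted window runs from 10 March 2008 + 19 = 29 March 2008 to 10 March 2008 + 34 = 13 April 2008; 17 April 2008 is 4 days past the end of the window.
No need to go further; step 2 was not satisfied.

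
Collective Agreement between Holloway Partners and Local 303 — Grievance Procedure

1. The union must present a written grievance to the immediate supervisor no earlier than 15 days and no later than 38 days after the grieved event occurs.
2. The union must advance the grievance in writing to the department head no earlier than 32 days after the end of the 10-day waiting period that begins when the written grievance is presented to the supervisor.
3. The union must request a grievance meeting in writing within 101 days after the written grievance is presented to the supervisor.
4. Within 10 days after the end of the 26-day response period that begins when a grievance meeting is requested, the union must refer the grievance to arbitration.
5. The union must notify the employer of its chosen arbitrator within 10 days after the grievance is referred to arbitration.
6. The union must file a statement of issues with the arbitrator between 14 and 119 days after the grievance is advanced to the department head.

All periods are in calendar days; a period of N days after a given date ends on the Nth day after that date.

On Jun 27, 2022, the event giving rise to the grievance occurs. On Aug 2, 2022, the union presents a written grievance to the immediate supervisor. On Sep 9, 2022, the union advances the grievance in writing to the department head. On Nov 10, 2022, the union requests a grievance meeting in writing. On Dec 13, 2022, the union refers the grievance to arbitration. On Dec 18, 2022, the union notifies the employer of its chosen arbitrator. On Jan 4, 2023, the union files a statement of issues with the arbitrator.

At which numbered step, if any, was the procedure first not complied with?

Step 2

(1) the permitted window runs from Jun 27, 2022 + 15 = Jul 12, 2022 to Jun 27, 2022 + 38 = Aug 4, 2022; done Aug 2, 2022, which is between those dates.
(2) permitted from Aug 12, 2022 + 32 days = Sep 13, 2022 onward; Sep 9, 2022 is 4 days before the earliest permitted date.
That is the first point of non-compliance.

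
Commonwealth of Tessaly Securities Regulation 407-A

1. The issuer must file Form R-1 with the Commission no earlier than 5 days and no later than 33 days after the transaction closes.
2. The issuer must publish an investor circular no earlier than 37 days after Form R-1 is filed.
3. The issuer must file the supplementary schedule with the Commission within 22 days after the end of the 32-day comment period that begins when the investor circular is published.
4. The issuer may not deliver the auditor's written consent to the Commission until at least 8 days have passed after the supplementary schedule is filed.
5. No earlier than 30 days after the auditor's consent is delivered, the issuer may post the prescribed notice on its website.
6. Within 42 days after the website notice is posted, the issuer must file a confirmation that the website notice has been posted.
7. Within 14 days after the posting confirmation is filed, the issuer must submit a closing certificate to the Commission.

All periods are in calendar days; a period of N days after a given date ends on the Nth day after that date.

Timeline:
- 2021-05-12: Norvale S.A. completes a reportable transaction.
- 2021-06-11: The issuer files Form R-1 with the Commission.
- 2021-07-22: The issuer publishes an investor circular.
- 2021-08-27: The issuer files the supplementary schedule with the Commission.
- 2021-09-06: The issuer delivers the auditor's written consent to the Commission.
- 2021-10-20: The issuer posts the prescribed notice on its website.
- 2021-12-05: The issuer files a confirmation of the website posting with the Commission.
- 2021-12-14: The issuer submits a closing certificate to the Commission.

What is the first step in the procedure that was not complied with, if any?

(1) the permitted window runs from 2021-05-12 + 5 = 2021-05-17 to 2021-05-12 + 33 = 2021-06-14; done 2021-06-11, which is between those dates.
(2) permitted from 2021-06-11 + 37 days = 2021-07-18 onward; done 2021-07-22, after the minimum wait.
(3) due by 2021-08-23 + 22 days = 2021-09-14; completed 2021-08-27, before the deadline.
(4) permitted from 2021-08-27 + 8 days = 2021-09-04 onward; 2021-09-06 is on or after that date.
(5) permitted from 2021-09-06 + 30 days = 2021-10-06 onward; 2021-10-20 is on or after that date.
(6) due by 2021-10-20 + 42 days = 2021-12-01; done 2021-12-05 — 4 days late.
The procedure was therefore not followed at step 6.

Step 6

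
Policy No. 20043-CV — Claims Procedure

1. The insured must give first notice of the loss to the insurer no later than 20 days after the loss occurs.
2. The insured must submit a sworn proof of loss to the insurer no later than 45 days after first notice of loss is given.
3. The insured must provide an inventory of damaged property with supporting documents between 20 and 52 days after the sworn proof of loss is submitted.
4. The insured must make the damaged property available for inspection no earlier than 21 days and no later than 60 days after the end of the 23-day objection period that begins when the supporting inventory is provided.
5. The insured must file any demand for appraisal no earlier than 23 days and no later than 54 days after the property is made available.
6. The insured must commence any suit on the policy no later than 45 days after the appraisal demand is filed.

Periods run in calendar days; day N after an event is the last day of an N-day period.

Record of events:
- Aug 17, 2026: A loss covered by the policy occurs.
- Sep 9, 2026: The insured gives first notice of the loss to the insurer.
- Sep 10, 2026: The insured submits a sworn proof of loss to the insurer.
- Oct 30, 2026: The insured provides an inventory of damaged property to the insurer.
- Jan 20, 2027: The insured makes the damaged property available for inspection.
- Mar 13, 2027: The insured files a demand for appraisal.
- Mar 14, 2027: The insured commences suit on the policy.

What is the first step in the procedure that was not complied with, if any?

Step 1 — counting 20 days from Aug 17, 2026 (when the loss occurs) gives a deadline of Sep 6, 2026; Sep 9, 2026 misses that deadline by 3 days.
The analysis stops there.

Step 1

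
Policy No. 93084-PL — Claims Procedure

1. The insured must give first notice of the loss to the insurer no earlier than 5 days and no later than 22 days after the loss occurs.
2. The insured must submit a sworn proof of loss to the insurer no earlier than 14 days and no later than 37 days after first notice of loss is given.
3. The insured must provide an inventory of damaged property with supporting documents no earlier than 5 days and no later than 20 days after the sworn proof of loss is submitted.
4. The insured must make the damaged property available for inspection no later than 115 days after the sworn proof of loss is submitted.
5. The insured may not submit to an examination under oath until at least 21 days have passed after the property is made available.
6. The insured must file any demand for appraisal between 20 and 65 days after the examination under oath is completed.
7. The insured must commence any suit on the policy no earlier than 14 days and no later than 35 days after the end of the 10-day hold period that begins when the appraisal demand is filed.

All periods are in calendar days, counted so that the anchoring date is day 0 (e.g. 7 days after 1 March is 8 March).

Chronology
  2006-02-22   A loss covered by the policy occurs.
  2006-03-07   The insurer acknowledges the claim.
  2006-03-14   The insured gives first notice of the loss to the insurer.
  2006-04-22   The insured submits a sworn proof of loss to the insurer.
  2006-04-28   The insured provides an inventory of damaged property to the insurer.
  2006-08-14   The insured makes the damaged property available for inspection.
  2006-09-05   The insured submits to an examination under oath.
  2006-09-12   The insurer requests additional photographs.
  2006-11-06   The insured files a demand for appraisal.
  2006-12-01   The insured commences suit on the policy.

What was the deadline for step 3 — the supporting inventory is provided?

2006-05-12

Step 3 runs from 2006-04-22, when the sworn proof of loss is submitted. The window is 5–20 days after 2006-04-22; it closes on 2006-05-12.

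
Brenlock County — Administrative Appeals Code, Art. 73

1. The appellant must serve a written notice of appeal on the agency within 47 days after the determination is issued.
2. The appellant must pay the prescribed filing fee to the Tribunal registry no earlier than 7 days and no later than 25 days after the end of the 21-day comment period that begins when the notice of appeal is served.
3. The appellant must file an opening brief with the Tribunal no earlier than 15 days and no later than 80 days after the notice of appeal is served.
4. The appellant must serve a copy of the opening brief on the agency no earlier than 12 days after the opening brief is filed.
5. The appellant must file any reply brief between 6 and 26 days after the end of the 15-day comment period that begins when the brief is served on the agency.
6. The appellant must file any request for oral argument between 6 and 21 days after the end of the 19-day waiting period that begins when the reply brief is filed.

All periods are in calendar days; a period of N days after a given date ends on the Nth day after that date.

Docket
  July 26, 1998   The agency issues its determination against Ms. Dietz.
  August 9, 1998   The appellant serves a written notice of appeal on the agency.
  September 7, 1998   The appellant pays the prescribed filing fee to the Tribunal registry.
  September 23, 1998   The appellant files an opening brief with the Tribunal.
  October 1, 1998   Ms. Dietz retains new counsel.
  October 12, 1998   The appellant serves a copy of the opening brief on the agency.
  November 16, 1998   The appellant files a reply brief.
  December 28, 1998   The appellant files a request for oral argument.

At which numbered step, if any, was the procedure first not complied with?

(1) due by July 26, 1998 + 47 days = September 11, 1998; completed August 9, 1998, before the deadline.
(2) the permitted window runs from August 30, 1998 + 7 = September 6, 1998 to August 30, 1998 + 25 = September 24, 1998; September 7, 1998 falls inside that range.
(3) the permitted window runs from August 9, 1998 + 15 = August 24, 1998 to August 9, 1998 + 80 = October 28, 1998; done September 23, 1998, which is between those dates.
(4) permitted from September 23, 1998 + 12 days = October 5, 1998 onward; October 12, 1998 is on or after that date.
(5) the permitted window runs from October 27, 1998 + 6 = November 2, 1998 to October 27, 1998 + 26 = November 22, 1998; November 16, 1998 falls inside that range.
(6) the permitted window runs from December 5, 1998 + 6 = December 11, 1998 to December 5, 1998 + 21 = December 26, 1998; done December 28, 1998 — 2 days after the window closed.
The analysis stops there.

Step 6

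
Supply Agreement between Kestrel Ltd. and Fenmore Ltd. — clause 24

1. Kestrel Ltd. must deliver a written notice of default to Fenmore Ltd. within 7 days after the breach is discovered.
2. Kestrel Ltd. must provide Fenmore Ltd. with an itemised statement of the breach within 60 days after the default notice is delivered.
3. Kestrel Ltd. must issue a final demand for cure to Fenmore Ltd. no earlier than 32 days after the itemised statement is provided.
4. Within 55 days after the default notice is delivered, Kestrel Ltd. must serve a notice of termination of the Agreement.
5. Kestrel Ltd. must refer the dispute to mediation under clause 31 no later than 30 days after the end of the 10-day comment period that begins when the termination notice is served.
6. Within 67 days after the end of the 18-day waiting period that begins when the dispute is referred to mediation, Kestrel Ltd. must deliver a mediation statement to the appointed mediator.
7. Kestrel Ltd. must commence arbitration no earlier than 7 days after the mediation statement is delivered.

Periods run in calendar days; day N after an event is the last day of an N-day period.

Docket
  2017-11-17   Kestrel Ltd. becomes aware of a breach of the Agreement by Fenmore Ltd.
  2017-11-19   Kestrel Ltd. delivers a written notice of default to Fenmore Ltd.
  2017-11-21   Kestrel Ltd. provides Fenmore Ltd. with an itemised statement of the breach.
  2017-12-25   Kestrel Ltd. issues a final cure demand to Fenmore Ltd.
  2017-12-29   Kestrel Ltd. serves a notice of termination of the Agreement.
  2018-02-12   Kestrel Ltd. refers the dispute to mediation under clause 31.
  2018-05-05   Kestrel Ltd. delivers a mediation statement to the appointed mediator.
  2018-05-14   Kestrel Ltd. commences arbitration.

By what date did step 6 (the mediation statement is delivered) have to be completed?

2018-05-08

The dispute is referred to mediation on 2018-02-12; the 18-day waiting period therefore ends 2018-03-02, and step 6 runs from that date. 67 days after 2018-03-02 is 2018-05-08.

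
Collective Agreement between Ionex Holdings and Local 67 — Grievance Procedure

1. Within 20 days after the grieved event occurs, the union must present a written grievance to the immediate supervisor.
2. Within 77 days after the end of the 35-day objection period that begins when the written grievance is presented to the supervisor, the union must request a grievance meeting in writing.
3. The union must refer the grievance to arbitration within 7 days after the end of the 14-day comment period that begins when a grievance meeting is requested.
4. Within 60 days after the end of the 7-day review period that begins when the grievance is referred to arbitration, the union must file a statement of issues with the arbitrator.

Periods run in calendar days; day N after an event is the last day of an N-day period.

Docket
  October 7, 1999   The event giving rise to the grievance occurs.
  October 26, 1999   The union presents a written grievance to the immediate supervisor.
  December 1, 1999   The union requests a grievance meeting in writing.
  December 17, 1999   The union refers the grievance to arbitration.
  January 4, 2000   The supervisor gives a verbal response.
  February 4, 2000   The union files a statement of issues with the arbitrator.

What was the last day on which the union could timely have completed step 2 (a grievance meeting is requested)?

February 15, 2000

The written grievance is presented to the supervisor on October 26, 1999; the 35-day objection period therefore ends November 30, 1999, and step 2 runs from that date. 77 days after November 30, 1999 is February 15, 2000.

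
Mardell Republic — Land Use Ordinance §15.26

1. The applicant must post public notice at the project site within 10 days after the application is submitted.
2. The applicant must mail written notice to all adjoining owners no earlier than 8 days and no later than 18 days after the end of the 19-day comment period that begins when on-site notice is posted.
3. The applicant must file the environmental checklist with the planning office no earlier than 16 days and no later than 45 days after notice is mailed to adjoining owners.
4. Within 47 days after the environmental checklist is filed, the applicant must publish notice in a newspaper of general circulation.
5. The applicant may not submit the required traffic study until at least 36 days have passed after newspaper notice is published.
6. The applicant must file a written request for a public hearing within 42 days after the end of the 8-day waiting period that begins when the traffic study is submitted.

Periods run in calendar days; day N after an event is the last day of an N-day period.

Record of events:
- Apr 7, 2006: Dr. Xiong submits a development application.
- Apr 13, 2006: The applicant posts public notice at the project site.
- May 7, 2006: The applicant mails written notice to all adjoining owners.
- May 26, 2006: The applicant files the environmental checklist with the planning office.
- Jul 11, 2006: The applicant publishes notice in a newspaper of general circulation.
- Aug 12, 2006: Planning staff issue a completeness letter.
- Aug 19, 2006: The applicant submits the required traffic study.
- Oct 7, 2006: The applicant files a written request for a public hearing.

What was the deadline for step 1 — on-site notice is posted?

Step 1 runs from Apr 7, 2006, when the application is submitted. 10 days after Apr 7, 2006 is Apr 17, 2006.

Apr 17, 2006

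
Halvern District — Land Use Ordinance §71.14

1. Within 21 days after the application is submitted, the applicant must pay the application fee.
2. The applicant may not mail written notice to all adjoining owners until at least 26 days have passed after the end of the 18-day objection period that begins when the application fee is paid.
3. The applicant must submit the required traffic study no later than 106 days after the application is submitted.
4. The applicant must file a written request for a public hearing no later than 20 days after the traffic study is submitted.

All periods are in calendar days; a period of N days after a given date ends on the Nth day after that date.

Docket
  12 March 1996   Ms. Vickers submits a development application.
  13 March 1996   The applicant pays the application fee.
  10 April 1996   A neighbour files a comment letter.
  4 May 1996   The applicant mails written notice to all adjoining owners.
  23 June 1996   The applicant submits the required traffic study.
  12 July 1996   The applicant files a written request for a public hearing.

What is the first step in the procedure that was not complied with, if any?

Step 1: 21 days after 12 March 1996 (when the application is submitted) is 2 April 1996; completed 13 March 1996, before the deadline.
Step 2: the earliest permitted date is 26 days after 31 March 1996 (end of the 18-day objection period, which began when the application fee is paid on 13 March 1996), i.e. 26 April 1996; 4 May 1996 is on or after that date.
Step 3: 106 days after 12 March 1996 (when the application is submitted) is 26 June 1996; completed 23 June 1996, before the deadline.
Step 4: 20 days after 23 June 1996 (when the traffic study is submitted) is 13 July 1996; done 12 July 1996 — timely.

None — every step was satisfied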